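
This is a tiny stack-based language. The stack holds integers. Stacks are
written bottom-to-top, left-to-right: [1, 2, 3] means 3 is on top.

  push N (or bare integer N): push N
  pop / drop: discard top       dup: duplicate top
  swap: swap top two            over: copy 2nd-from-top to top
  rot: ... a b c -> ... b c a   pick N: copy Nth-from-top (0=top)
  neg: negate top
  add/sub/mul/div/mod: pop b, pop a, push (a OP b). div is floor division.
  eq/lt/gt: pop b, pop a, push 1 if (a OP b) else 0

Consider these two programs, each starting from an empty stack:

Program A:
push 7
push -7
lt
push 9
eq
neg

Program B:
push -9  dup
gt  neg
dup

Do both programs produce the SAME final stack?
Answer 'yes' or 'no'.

Program A trace:
  After 'push 7': [7]
  After 'push -7': [7, -7]
  After 'lt': [0]
  After 'push 9': [0, 9]
  After 'eq': [0]
  After 'neg': [0]
Program A final stack: [0]

Program B trace:
  After 'push -9': [-9]
  After 'dup': [-9, -9]
  After 'gt': [0]
  After 'neg': [0]
  After 'dup': [0, 0]
Program B final stack: [0, 0]
Same: no

Answer: no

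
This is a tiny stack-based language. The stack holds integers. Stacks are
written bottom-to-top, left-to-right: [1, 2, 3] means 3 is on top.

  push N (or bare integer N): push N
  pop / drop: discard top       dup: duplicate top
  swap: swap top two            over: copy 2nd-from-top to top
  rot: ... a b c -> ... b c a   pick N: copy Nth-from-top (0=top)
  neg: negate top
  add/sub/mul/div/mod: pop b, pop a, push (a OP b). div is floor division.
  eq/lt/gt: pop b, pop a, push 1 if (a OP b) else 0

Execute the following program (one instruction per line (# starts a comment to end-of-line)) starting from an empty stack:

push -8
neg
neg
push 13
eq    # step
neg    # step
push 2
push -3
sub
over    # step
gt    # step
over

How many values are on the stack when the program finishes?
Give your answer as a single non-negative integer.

Answer: 3

Derivation:
After 'push -8': stack = [-8] (depth 1)
After 'neg': stack = [8] (depth 1)
After 'neg': stack = [-8] (depth 1)
After 'push 13': stack = [-8, 13] (depth 2)
After 'eq': stack = [0] (depth 1)
After 'neg': stack = [0] (depth 1)
After 'push 2': stack = [0, 2] (depth 2)
After 'push -3': stack = [0, 2, -3] (depth 3)
After 'sub': stack = [0, 5] (depth 2)
After 'over': stack = [0, 5, 0] (depth 3)
After 'gt': stack = [0, 1] (depth 2)
After 'over': stack = [0, 1, 0] (depth 3)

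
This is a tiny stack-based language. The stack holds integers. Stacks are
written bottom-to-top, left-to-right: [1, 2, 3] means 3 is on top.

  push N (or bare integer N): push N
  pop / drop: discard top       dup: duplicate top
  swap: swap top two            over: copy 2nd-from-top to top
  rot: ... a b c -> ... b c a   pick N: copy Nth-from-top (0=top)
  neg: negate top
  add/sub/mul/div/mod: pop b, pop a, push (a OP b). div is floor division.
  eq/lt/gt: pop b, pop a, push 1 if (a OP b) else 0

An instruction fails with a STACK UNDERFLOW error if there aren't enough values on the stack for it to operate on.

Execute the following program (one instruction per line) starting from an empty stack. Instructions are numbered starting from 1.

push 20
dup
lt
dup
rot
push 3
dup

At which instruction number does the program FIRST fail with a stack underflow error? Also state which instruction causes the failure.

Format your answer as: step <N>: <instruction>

Step 1 ('push 20'): stack = [20], depth = 1
Step 2 ('dup'): stack = [20, 20], depth = 2
Step 3 ('lt'): stack = [0], depth = 1
Step 4 ('dup'): stack = [0, 0], depth = 2
Step 5 ('rot'): needs 3 value(s) but depth is 2 — STACK UNDERFLOW

Answer: step 5: rot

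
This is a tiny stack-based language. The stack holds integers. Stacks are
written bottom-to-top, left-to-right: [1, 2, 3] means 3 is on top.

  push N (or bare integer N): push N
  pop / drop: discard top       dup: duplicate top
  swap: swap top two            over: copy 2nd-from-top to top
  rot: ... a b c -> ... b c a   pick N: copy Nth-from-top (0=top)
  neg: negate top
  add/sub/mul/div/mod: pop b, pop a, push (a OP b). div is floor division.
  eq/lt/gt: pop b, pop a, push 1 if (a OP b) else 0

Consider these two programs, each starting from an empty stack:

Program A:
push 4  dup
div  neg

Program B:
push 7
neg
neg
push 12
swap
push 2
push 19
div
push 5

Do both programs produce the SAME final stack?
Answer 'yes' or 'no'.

Answer: no

Derivation:
Program A trace:
  After 'push 4': [4]
  After 'dup': [4, 4]
  After 'div': [1]
  After 'neg': [-1]
Program A final stack: [-1]

Program B trace:
  After 'push 7': [7]
  After 'neg': [-7]
  After 'neg': [7]
  After 'push 12': [7, 12]
  After 'swap': [12, 7]
  After 'push 2': [12, 7, 2]
  After 'push 19': [12, 7, 2, 19]
  After 'div': [12, 7, 0]
  After 'push 5': [12, 7, 0, 5]
Program B final stack: [12, 7, 0, 5]
Same: no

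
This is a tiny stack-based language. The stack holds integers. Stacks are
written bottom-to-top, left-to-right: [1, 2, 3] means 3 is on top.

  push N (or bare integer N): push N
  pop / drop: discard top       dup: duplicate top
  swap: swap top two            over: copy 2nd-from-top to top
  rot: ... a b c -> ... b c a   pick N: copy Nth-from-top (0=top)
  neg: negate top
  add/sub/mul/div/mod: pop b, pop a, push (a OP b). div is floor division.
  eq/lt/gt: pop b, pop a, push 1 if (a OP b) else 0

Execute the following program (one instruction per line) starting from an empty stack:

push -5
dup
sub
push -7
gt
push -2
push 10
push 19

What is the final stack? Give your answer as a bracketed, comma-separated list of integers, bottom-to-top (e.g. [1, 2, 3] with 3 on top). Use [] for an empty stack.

After 'push -5': [-5]
After 'dup': [-5, -5]
After 'sub': [0]
After 'push -7': [0, -7]
After 'gt': [1]
After 'push -2': [1, -2]
After 'push 10': [1, -2, 10]
After 'push 19': [1, -2, 10, 19]

Answer: [1, -2, 10, 19]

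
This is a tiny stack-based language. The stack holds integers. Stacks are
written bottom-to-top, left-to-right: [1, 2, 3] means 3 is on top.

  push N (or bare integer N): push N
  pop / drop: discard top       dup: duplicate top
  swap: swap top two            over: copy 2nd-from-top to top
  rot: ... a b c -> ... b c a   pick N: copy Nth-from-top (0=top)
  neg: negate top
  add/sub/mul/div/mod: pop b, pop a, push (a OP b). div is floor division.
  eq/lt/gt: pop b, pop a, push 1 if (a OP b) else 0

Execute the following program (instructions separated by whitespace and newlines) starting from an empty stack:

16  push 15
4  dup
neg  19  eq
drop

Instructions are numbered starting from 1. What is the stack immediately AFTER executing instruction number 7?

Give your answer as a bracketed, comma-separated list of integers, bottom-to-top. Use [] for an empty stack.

Answer: [16, 15, 4, 0]

Derivation:
Step 1 ('16'): [16]
Step 2 ('push 15'): [16, 15]
Step 3 ('4'): [16, 15, 4]
Step 4 ('dup'): [16, 15, 4, 4]
Step 5 ('neg'): [16, 15, 4, -4]
Step 6 ('19'): [16, 15, 4, -4, 19]
Step 7 ('eq'): [16, 15, 4, 0]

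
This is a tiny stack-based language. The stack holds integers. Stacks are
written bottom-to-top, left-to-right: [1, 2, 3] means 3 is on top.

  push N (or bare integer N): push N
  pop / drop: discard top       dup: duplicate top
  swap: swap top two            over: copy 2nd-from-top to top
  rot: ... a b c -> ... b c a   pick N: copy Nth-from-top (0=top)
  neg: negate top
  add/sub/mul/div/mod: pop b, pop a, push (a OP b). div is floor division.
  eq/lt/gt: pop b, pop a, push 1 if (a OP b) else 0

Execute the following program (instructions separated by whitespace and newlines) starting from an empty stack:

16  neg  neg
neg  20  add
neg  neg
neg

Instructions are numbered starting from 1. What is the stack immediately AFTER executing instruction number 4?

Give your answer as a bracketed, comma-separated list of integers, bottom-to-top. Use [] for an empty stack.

Answer: [-16]

Derivation:
Step 1 ('16'): [16]
Step 2 ('neg'): [-16]
Step 3 ('neg'): [16]
Step 4 ('neg'): [-16]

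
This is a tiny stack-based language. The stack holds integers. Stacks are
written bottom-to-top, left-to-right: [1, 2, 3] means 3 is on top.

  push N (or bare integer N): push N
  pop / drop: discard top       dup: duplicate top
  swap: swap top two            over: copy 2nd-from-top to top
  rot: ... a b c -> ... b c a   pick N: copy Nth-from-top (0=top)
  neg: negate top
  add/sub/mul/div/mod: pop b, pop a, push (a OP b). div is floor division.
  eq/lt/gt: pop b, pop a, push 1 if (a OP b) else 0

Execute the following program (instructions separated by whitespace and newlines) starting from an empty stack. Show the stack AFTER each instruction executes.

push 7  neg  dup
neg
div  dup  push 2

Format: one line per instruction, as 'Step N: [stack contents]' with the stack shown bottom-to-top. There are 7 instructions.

Step 1: [7]
Step 2: [-7]
Step 3: [-7, -7]
Step 4: [-7, 7]
Step 5: [-1]
Step 6: [-1, -1]
Step 7: [-1, -1, 2]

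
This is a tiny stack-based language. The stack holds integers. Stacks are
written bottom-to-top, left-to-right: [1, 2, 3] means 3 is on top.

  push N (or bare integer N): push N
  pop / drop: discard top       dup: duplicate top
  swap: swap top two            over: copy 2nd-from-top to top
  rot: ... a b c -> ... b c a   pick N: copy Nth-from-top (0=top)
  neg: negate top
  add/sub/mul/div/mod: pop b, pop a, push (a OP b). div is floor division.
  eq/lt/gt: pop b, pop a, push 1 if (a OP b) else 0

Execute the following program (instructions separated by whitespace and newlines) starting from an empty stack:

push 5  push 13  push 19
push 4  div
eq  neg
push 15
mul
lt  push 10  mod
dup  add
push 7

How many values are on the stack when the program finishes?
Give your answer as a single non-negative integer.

Answer: 2

Derivation:
After 'push 5': stack = [5] (depth 1)
After 'push 13': stack = [5, 13] (depth 2)
After 'push 19': stack = [5, 13, 19] (depth 3)
After 'push 4': stack = [5, 13, 19, 4] (depth 4)
After 'div': stack = [5, 13, 4] (depth 3)
After 'eq': stack = [5, 0] (depth 2)
After 'neg': stack = [5, 0] (depth 2)
After 'push 15': stack = [5, 0, 15] (depth 3)
After 'mul': stack = [5, 0] (depth 2)
After 'lt': stack = [0] (depth 1)
After 'push 10': stack = [0, 10] (depth 2)
After 'mod': stack = [0] (depth 1)
After 'dup': stack = [0, 0] (depth 2)
After 'add': stack = [0] (depth 1)
After 'push 7': stack = [0, 7] (depth 2)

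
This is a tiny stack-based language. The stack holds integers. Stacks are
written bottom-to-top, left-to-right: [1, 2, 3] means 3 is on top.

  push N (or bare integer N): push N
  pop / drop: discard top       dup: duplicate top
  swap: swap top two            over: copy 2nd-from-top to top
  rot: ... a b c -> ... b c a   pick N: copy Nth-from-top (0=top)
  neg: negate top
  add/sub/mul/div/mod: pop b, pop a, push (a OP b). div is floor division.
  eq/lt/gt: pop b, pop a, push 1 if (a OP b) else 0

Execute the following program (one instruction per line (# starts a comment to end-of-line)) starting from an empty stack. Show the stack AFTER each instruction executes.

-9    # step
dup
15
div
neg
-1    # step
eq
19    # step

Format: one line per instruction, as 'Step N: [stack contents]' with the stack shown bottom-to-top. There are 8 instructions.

Step 1: [-9]
Step 2: [-9, -9]
Step 3: [-9, -9, 15]
Step 4: [-9, -1]
Step 5: [-9, 1]
Step 6: [-9, 1, -1]
Step 7: [-9, 0]
Step 8: [-9, 0, 19]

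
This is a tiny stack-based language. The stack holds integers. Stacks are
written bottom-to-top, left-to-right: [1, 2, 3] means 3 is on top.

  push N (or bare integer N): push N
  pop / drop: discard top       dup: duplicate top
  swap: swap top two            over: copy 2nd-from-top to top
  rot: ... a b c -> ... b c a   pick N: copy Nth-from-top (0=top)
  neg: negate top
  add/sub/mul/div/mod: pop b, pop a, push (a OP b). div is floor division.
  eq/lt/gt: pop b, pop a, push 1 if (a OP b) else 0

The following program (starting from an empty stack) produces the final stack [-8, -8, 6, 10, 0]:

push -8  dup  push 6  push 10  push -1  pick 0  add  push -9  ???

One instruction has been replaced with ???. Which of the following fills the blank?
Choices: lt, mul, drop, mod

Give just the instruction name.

Answer: lt

Derivation:
Stack before ???: [-8, -8, 6, 10, -2, -9]
Stack after ???:  [-8, -8, 6, 10, 0]
Checking each choice:
  lt: MATCH
  mul: produces [-8, -8, 6, 10, 18]
  drop: produces [-8, -8, 6, 10, -2]
  mod: produces [-8, -8, 6, 10, -2]


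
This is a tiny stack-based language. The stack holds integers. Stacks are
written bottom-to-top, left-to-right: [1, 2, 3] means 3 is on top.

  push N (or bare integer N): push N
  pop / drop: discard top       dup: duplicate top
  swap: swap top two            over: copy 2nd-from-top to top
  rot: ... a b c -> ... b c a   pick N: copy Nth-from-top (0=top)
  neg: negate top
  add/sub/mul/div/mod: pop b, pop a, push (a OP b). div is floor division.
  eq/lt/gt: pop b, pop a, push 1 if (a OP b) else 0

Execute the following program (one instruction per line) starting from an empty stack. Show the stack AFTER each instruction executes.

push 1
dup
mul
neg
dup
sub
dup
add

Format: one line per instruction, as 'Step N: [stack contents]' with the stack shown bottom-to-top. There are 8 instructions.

Step 1: [1]
Step 2: [1, 1]
Step 3: [1]
Step 4: [-1]
Step 5: [-1, -1]
Step 6: [0]
Step 7: [0, 0]
Step 8: [0]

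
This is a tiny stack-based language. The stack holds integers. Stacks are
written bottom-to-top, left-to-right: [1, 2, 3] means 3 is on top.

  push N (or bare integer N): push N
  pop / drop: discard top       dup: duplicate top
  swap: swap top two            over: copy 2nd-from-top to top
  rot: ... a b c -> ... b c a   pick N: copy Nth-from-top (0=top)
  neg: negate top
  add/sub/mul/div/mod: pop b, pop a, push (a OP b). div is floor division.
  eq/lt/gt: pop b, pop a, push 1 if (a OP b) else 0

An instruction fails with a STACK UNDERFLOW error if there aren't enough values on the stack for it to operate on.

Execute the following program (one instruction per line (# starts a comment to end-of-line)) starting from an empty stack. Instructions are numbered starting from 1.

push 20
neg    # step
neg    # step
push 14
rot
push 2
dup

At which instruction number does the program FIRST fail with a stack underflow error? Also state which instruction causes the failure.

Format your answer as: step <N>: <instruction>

Step 1 ('push 20'): stack = [20], depth = 1
Step 2 ('neg'): stack = [-20], depth = 1
Step 3 ('neg'): stack = [20], depth = 1
Step 4 ('push 14'): stack = [20, 14], depth = 2
Step 5 ('rot'): needs 3 value(s) but depth is 2 — STACK UNDERFLOW

Answer: step 5: rot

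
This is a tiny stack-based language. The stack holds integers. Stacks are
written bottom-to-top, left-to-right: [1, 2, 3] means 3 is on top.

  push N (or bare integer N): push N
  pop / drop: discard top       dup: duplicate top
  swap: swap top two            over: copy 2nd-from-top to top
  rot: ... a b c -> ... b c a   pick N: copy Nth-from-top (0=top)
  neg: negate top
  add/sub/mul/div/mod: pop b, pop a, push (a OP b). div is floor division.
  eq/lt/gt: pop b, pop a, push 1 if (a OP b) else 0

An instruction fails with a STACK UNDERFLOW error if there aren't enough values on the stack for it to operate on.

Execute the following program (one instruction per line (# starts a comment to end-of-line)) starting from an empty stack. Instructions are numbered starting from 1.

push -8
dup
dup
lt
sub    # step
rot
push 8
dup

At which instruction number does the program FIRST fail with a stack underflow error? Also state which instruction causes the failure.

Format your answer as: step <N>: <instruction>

Step 1 ('push -8'): stack = [-8], depth = 1
Step 2 ('dup'): stack = [-8, -8], depth = 2
Step 3 ('dup'): stack = [-8, -8, -8], depth = 3
Step 4 ('lt'): stack = [-8, 0], depth = 2
Step 5 ('sub'): stack = [-8], depth = 1
Step 6 ('rot'): needs 3 value(s) but depth is 1 — STACK UNDERFLOW

Answer: step 6: rot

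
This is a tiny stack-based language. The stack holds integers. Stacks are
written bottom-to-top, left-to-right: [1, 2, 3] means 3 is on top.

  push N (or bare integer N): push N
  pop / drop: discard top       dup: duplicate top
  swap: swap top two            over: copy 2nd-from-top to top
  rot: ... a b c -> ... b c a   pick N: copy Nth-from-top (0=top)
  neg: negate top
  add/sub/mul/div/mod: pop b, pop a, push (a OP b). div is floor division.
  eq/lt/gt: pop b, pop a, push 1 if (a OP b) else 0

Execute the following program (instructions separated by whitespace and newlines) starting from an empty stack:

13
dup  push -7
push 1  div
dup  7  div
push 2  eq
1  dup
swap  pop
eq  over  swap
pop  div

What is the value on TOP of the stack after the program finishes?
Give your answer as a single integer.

Answer: 1

Derivation:
After 'push 13': [13]
After 'dup': [13, 13]
After 'push -7': [13, 13, -7]
After 'push 1': [13, 13, -7, 1]
After 'div': [13, 13, -7]
After 'dup': [13, 13, -7, -7]
After 'push 7': [13, 13, -7, -7, 7]
After 'div': [13, 13, -7, -1]
After 'push 2': [13, 13, -7, -1, 2]
After 'eq': [13, 13, -7, 0]
After 'push 1': [13, 13, -7, 0, 1]
After 'dup': [13, 13, -7, 0, 1, 1]
After 'swap': [13, 13, -7, 0, 1, 1]
After 'pop': [13, 13, -7, 0, 1]
After 'eq': [13, 13, -7, 0]
After 'over': [13, 13, -7, 0, -7]
After 'swap': [13, 13, -7, -7, 0]
After 'pop': [13, 13, -7, -7]
After 'div': [13, 13, 1]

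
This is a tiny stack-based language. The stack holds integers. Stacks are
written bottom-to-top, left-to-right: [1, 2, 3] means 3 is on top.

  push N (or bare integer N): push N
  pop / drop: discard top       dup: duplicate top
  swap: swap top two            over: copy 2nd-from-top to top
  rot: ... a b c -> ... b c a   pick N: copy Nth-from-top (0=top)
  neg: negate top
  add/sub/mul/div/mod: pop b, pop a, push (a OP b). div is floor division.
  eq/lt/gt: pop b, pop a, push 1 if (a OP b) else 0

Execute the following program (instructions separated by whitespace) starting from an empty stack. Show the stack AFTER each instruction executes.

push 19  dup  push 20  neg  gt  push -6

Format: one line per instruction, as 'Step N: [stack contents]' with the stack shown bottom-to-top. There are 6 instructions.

Step 1: [19]
Step 2: [19, 19]
Step 3: [19, 19, 20]
Step 4: [19, 19, -20]
Step 5: [19, 1]
Step 6: [19, 1, -6]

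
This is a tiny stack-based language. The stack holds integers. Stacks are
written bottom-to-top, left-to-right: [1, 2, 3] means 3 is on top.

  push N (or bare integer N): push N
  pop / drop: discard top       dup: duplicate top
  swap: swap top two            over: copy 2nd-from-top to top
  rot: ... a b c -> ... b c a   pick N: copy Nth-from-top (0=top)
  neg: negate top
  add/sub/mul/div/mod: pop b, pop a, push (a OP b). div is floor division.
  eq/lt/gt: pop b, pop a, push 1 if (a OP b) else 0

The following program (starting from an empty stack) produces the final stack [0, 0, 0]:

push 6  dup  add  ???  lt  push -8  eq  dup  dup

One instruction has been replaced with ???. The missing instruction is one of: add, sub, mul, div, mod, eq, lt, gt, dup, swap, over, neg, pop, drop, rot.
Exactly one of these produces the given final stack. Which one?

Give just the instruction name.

Stack before ???: [12]
Stack after ???:  [12, 12]
The instruction that transforms [12] -> [12, 12] is: dup

Answer: dup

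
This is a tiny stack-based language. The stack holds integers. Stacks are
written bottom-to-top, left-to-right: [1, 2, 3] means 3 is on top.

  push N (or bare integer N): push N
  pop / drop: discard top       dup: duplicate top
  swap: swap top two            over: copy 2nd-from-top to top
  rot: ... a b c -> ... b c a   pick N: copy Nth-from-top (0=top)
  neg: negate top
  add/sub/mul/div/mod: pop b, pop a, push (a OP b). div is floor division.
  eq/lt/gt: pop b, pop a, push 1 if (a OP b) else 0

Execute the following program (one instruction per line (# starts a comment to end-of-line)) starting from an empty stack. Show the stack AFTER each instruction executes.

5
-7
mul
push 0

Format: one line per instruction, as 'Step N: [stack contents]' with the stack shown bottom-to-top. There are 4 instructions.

Step 1: [5]
Step 2: [5, -7]
Step 3: [-35]
Step 4: [-35, 0]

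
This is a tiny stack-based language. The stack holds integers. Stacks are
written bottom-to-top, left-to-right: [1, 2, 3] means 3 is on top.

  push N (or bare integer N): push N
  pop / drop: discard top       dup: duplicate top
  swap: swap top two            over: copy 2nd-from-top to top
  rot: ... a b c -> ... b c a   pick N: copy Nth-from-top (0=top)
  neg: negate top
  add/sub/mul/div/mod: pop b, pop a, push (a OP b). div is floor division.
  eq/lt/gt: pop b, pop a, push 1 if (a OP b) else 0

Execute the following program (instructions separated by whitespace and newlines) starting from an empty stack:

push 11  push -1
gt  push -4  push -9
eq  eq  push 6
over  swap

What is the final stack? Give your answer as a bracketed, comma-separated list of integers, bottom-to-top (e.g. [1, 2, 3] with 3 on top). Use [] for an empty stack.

After 'push 11': [11]
After 'push -1': [11, -1]
After 'gt': [1]
After 'push -4': [1, -4]
After 'push -9': [1, -4, -9]
After 'eq': [1, 0]
After 'eq': [0]
After 'push 6': [0, 6]
After 'over': [0, 6, 0]
After 'swap': [0, 0, 6]

Answer: [0, 0, 6]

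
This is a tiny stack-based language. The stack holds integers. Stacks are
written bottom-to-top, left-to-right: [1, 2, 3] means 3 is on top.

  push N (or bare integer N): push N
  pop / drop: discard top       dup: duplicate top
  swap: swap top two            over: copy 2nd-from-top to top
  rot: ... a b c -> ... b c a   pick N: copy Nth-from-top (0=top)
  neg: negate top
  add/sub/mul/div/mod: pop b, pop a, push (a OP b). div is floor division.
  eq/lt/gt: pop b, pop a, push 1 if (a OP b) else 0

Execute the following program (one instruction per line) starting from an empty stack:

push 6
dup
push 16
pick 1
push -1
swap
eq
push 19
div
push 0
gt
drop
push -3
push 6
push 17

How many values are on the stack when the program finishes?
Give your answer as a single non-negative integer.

After 'push 6': stack = [6] (depth 1)
After 'dup': stack = [6, 6] (depth 2)
After 'push 16': stack = [6, 6, 16] (depth 3)
After 'pick 1': stack = [6, 6, 16, 6] (depth 4)
After 'push -1': stack = [6, 6, 16, 6, -1] (depth 5)
After 'swap': stack = [6, 6, 16, -1, 6] (depth 5)
After 'eq': stack = [6, 6, 16, 0] (depth 4)
After 'push 19': stack = [6, 6, 16, 0, 19] (depth 5)
After 'div': stack = [6, 6, 16, 0] (depth 4)
After 'push 0': stack = [6, 6, 16, 0, 0] (depth 5)
After 'gt': stack = [6, 6, 16, 0] (depth 4)
After 'drop': stack = [6, 6, 16] (depth 3)
After 'push -3': stack = [6, 6, 16, -3] (depth 4)
After 'push 6': stack = [6, 6, 16, -3, 6] (depth 5)
After 'push 17': stack = [6, 6, 16, -3, 6, 17] (depth 6)

Answer: 6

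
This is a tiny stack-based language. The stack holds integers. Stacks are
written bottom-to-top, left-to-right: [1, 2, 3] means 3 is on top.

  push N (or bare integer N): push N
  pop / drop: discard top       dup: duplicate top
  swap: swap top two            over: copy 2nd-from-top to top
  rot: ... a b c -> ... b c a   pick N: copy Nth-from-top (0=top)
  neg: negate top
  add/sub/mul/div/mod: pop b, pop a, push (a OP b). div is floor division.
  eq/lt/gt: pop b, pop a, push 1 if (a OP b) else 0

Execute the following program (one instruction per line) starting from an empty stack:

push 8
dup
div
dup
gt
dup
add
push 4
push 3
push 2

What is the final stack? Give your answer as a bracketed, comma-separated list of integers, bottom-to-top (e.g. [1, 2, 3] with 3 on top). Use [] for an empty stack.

After 'push 8': [8]
After 'dup': [8, 8]
After 'div': [1]
After 'dup': [1, 1]
After 'gt': [0]
After 'dup': [0, 0]
After 'add': [0]
After 'push 4': [0, 4]
After 'push 3': [0, 4, 3]
After 'push 2': [0, 4, 3, 2]

Answer: [0, 4, 3, 2]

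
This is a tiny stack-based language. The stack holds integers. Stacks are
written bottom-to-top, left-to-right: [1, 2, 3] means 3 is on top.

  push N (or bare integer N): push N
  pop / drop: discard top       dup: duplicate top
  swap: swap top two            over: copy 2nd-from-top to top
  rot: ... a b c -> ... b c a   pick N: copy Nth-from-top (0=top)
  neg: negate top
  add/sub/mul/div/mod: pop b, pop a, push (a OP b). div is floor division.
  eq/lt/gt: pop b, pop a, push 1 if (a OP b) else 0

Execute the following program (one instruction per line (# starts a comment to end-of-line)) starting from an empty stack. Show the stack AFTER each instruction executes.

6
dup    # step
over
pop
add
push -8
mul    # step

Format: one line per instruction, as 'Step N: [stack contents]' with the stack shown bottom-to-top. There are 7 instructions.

Step 1: [6]
Step 2: [6, 6]
Step 3: [6, 6, 6]
Step 4: [6, 6]
Step 5: [12]
Step 6: [12, -8]
Step 7: [-96]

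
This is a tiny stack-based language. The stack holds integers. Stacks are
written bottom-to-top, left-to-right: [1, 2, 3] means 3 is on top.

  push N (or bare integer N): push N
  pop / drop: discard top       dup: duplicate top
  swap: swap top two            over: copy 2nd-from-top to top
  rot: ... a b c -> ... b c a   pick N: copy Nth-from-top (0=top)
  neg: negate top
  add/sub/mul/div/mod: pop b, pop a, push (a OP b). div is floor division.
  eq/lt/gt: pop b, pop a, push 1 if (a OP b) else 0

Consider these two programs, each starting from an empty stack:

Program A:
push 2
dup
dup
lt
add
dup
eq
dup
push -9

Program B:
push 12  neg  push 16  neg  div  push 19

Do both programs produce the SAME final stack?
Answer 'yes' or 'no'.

Program A trace:
  After 'push 2': [2]
  After 'dup': [2, 2]
  After 'dup': [2, 2, 2]
  After 'lt': [2, 0]
  After 'add': [2]
  After 'dup': [2, 2]
  After 'eq': [1]
  After 'dup': [1, 1]
  After 'push -9': [1, 1, -9]
Program A final stack: [1, 1, -9]

Program B trace:
  After 'push 12': [12]
  After 'neg': [-12]
  After 'push 16': [-12, 16]
  After 'neg': [-12, -16]
  After 'div': [0]
  After 'push 19': [0, 19]
Program B final stack: [0, 19]
Same: no

Answer: no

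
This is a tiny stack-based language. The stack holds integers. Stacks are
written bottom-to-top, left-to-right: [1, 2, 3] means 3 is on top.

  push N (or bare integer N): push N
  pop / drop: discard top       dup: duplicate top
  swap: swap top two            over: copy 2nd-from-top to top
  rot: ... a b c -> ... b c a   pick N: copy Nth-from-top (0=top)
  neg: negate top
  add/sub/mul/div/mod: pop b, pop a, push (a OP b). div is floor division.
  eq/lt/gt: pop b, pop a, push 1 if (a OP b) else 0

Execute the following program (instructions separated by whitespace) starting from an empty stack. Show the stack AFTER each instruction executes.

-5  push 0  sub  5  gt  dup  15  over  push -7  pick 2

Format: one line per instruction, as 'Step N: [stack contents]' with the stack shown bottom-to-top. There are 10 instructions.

Step 1: [-5]
Step 2: [-5, 0]
Step 3: [-5]
Step 4: [-5, 5]
Step 5: [0]
Step 6: [0, 0]
Step 7: [0, 0, 15]
Step 8: [0, 0, 15, 0]
Step 9: [0, 0, 15, 0, -7]
Step 10: [0, 0, 15, 0, -7, 15]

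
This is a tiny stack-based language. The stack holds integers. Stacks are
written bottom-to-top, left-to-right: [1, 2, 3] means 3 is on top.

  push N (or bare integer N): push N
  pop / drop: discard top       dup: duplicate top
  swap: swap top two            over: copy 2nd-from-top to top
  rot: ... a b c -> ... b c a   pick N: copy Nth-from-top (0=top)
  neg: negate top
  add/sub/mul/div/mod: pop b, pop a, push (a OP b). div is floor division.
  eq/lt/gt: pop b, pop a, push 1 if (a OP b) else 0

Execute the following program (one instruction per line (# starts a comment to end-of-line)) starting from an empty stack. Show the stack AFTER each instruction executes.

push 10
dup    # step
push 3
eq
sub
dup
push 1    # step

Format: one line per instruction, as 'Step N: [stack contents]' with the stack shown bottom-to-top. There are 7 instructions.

Step 1: [10]
Step 2: [10, 10]
Step 3: [10, 10, 3]
Step 4: [10, 0]
Step 5: [10]
Step 6: [10, 10]
Step 7: [10, 10, 1]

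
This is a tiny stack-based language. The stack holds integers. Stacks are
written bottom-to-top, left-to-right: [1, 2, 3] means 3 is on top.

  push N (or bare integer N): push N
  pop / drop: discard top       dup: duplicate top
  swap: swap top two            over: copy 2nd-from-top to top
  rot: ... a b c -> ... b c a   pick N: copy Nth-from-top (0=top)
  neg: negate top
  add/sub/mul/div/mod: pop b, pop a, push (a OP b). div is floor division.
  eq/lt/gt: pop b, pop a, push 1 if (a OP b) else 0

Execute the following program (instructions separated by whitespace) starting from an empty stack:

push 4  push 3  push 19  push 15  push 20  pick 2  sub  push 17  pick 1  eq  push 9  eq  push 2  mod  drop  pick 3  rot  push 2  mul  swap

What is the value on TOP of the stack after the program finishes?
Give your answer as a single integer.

After 'push 4': [4]
After 'push 3': [4, 3]
After 'push 19': [4, 3, 19]
After 'push 15': [4, 3, 19, 15]
After 'push 20': [4, 3, 19, 15, 20]
After 'pick 2': [4, 3, 19, 15, 20, 19]
After 'sub': [4, 3, 19, 15, 1]
After 'push 17': [4, 3, 19, 15, 1, 17]
After 'pick 1': [4, 3, 19, 15, 1, 17, 1]
After 'eq': [4, 3, 19, 15, 1, 0]
After 'push 9': [4, 3, 19, 15, 1, 0, 9]
After 'eq': [4, 3, 19, 15, 1, 0]
After 'push 2': [4, 3, 19, 15, 1, 0, 2]
After 'mod': [4, 3, 19, 15, 1, 0]
After 'drop': [4, 3, 19, 15, 1]
After 'pick 3': [4, 3, 19, 15, 1, 3]
After 'rot': [4, 3, 19, 1, 3, 15]
After 'push 2': [4, 3, 19, 1, 3, 15, 2]
After 'mul': [4, 3, 19, 1, 3, 30]
After 'swap': [4, 3, 19, 1, 30, 3]

Answer: 3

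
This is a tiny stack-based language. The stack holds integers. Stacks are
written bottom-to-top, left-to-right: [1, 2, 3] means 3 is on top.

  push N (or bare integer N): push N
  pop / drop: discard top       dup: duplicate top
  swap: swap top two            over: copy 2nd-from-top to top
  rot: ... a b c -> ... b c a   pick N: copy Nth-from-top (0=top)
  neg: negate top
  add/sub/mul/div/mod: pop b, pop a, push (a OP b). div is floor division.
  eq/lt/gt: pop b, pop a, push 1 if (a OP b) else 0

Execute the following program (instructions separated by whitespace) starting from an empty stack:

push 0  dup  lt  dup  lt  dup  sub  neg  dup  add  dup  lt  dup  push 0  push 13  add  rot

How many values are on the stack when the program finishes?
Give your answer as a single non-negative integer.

After 'push 0': stack = [0] (depth 1)
After 'dup': stack = [0, 0] (depth 2)
After 'lt': stack = [0] (depth 1)
After 'dup': stack = [0, 0] (depth 2)
After 'lt': stack = [0] (depth 1)
After 'dup': stack = [0, 0] (depth 2)
After 'sub': stack = [0] (depth 1)
After 'neg': stack = [0] (depth 1)
After 'dup': stack = [0, 0] (depth 2)
After 'add': stack = [0] (depth 1)
After 'dup': stack = [0, 0] (depth 2)
After 'lt': stack = [0] (depth 1)
After 'dup': stack = [0, 0] (depth 2)
After 'push 0': stack = [0, 0, 0] (depth 3)
After 'push 13': stack = [0, 0, 0, 13] (depth 4)
After 'add': stack = [0, 0, 13] (depth 3)
After 'rot': stack = [0, 13, 0] (depth 3)

Answer: 3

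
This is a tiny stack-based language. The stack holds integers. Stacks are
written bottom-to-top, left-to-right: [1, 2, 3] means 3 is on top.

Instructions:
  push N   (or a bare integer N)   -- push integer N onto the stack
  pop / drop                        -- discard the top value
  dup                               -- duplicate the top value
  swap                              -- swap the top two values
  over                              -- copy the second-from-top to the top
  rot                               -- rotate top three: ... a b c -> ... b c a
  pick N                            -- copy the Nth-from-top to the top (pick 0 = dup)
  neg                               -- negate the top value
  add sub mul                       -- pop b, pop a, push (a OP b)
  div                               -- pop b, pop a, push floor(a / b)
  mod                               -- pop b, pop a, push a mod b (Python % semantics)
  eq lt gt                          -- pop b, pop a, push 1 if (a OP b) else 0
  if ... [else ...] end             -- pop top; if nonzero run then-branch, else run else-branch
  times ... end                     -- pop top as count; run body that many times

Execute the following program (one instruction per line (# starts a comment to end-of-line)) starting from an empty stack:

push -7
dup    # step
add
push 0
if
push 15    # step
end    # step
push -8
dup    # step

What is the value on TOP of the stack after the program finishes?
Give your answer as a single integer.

After 'push -7': [-7]
After 'dup': [-7, -7]
After 'add': [-14]
After 'push 0': [-14, 0]
After 'if': [-14]
After 'push -8': [-14, -8]
After 'dup': [-14, -8, -8]

Answer: -8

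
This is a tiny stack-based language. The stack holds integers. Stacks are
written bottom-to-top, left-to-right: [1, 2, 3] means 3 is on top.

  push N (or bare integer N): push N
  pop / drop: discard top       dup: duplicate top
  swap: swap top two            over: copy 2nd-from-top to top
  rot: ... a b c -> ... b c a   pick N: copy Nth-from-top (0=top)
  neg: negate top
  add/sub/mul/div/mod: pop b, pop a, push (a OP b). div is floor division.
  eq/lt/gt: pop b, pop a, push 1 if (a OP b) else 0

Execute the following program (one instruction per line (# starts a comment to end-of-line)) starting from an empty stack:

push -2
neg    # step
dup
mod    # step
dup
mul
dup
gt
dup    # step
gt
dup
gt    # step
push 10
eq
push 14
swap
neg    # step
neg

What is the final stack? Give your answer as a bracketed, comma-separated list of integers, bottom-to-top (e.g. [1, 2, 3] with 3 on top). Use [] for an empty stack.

Answer: [14, 0]

Derivation:
After 'push -2': [-2]
After 'neg': [2]
After 'dup': [2, 2]
After 'mod': [0]
After 'dup': [0, 0]
After 'mul': [0]
After 'dup': [0, 0]
After 'gt': [0]
After 'dup': [0, 0]
After 'gt': [0]
After 'dup': [0, 0]
After 'gt': [0]
After 'push 10': [0, 10]
After 'eq': [0]
After 'push 14': [0, 14]
After 'swap': [14, 0]
After 'neg': [14, 0]
After 'neg': [14, 0]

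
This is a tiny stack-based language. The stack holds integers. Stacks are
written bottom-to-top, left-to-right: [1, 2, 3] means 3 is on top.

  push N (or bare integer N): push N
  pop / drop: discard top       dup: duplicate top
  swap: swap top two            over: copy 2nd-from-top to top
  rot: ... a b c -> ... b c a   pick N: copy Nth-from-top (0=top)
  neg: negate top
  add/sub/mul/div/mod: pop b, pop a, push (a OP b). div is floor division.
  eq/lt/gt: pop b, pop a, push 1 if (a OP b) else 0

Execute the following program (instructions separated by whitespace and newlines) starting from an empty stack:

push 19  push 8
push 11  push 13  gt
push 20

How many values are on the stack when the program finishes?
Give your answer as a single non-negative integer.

Answer: 4

Derivation:
After 'push 19': stack = [19] (depth 1)
After 'push 8': stack = [19, 8] (depth 2)
After 'push 11': stack = [19, 8, 11] (depth 3)
After 'push 13': stack = [19, 8, 11, 13] (depth 4)
After 'gt': stack = [19, 8, 0] (depth 3)
After 'push 20': stack = [19, 8, 0, 20] (depth 4)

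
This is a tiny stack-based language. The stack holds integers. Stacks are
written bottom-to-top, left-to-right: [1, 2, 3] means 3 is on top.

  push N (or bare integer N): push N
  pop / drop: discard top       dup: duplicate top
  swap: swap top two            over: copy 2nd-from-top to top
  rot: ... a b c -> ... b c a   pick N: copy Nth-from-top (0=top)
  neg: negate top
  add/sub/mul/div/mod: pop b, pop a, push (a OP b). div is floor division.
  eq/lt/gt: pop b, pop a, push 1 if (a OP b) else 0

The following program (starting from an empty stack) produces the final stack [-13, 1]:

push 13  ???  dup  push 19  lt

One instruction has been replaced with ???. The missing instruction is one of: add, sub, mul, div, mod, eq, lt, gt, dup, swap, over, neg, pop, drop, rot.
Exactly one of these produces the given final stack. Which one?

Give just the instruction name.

Stack before ???: [13]
Stack after ???:  [-13]
The instruction that transforms [13] -> [-13] is: neg

Answer: neg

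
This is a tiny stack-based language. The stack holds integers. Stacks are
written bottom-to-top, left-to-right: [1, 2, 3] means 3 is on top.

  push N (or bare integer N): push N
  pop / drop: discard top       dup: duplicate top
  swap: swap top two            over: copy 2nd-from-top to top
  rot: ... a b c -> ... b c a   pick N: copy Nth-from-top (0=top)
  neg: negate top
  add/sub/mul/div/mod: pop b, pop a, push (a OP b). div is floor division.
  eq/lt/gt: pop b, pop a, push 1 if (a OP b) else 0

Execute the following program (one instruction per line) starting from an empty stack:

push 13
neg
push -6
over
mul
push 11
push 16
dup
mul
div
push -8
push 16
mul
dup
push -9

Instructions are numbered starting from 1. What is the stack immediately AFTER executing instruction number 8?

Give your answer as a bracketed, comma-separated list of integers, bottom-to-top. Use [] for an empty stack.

Answer: [-13, 78, 11, 16, 16]

Derivation:
Step 1 ('push 13'): [13]
Step 2 ('neg'): [-13]
Step 3 ('push -6'): [-13, -6]
Step 4 ('over'): [-13, -6, -13]
Step 5 ('mul'): [-13, 78]
Step 6 ('push 11'): [-13, 78, 11]
Step 7 ('push 16'): [-13, 78, 11, 16]
Step 8 ('dup'): [-13, 78, 11, 16, 16]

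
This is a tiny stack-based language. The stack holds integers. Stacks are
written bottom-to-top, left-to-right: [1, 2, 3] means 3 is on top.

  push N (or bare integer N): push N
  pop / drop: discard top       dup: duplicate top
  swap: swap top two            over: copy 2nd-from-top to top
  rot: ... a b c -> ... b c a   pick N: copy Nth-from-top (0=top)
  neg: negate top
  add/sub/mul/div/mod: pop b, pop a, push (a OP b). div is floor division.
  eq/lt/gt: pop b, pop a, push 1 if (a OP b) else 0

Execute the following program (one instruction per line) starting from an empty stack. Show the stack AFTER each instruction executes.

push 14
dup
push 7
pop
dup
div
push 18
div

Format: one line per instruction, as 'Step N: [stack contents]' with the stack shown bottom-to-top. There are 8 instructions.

Step 1: [14]
Step 2: [14, 14]
Step 3: [14, 14, 7]
Step 4: [14, 14]
Step 5: [14, 14, 14]
Step 6: [14, 1]
Step 7: [14, 1, 18]
Step 8: [14, 0]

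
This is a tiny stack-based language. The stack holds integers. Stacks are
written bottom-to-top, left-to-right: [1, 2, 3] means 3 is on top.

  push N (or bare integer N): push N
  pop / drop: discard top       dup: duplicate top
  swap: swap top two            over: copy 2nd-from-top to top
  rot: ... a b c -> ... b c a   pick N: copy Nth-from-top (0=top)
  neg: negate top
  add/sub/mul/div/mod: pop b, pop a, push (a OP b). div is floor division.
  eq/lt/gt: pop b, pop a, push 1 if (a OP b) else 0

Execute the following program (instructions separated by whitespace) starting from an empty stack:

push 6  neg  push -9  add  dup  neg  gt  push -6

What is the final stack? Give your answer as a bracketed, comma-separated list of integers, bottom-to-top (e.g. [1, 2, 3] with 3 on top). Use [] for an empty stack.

Answer: [0, -6]

Derivation:
After 'push 6': [6]
After 'neg': [-6]
After 'push -9': [-6, -9]
After 'add': [-15]
After 'dup': [-15, -15]
After 'neg': [-15, 15]
After 'gt': [0]
After 'push -6': [0, -6]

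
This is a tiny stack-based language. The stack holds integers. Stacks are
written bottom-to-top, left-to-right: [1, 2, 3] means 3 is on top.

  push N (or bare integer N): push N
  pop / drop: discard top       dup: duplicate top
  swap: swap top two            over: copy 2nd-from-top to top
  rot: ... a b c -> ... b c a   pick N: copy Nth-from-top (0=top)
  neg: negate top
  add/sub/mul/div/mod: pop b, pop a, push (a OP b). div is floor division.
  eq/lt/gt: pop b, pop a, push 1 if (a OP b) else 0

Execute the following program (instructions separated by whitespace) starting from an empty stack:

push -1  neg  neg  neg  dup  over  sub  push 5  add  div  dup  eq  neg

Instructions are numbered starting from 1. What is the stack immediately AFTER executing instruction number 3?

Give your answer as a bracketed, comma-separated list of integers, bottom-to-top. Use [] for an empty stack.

Step 1 ('push -1'): [-1]
Step 2 ('neg'): [1]
Step 3 ('neg'): [-1]

Answer: [-1]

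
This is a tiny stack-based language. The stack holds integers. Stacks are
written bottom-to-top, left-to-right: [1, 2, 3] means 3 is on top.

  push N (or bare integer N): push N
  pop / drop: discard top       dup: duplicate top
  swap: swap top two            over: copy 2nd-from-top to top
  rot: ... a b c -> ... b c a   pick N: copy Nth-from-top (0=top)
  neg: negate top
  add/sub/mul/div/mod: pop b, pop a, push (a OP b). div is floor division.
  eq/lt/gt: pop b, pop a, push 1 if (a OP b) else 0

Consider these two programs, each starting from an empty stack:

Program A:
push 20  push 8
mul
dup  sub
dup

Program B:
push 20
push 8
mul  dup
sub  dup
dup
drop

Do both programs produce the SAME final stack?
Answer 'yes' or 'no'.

Program A trace:
  After 'push 20': [20]
  After 'push 8': [20, 8]
  After 'mul': [160]
  After 'dup': [160, 160]
  After 'sub': [0]
  After 'dup': [0, 0]
Program A final stack: [0, 0]

Program B trace:
  After 'push 20': [20]
  After 'push 8': [20, 8]
  After 'mul': [160]
  After 'dup': [160, 160]
  After 'sub': [0]
  After 'dup': [0, 0]
  After 'dup': [0, 0, 0]
  After 'drop': [0, 0]
Program B final stack: [0, 0]
Same: yes

Answer: yes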